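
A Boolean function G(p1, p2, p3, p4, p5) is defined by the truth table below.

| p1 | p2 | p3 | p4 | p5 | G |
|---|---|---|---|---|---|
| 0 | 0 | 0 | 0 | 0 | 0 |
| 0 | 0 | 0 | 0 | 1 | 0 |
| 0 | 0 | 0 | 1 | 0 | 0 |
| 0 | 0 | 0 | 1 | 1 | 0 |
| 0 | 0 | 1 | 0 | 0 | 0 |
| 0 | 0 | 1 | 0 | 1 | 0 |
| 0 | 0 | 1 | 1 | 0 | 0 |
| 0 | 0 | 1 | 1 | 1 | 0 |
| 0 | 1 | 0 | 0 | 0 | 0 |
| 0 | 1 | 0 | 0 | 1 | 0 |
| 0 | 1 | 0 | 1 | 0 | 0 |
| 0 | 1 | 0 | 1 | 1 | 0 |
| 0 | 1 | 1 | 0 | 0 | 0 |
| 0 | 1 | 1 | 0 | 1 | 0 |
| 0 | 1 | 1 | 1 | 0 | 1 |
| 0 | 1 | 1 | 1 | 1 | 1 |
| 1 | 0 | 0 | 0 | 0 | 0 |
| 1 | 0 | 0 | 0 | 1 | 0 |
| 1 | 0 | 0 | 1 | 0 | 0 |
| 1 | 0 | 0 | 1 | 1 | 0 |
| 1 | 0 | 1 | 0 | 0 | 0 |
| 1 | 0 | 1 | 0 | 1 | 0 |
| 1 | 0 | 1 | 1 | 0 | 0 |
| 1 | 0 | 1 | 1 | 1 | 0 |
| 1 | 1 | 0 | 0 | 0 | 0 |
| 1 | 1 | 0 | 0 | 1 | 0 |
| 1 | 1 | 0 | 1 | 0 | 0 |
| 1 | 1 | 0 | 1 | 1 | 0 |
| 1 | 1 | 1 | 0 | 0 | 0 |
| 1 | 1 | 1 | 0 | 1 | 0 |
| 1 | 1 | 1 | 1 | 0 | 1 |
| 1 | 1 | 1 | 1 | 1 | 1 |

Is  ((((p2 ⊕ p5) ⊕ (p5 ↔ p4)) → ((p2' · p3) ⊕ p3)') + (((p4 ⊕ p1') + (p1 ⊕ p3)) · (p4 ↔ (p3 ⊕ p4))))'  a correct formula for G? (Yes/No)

Evaluate ((((p2 ⊕ p5) ⊕ (p5 ↔ p4)) → ((p2' · p3) ⊕ p3)') + (((p4 ⊕ p1') + (p1 ⊕ p3)) · (p4 ↔ (p3 ⊕ p4))))' on each row and compare to G:
  p1=0, p2=0, p3=0, p4=0, p5=0: formula gives 0, G = 0 ✓
  p1=0, p2=0, p3=0, p4=0, p5=1: formula gives 0, G = 0 ✓
  p1=0, p2=0, p3=0, p4=1, p5=0: formula gives 0, G = 0 ✓
  p1=0, p2=0, p3=0, p4=1, p5=1: formula gives 0, G = 0 ✓
  …and likewise for the remaining 28 rows.
Every row agrees, so the formula is equivalent.

Yes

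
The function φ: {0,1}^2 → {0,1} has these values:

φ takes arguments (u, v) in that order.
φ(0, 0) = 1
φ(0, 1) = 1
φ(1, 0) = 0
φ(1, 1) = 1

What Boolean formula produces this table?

This is u → v (false only at 1,0).

φ(u, v) = u → v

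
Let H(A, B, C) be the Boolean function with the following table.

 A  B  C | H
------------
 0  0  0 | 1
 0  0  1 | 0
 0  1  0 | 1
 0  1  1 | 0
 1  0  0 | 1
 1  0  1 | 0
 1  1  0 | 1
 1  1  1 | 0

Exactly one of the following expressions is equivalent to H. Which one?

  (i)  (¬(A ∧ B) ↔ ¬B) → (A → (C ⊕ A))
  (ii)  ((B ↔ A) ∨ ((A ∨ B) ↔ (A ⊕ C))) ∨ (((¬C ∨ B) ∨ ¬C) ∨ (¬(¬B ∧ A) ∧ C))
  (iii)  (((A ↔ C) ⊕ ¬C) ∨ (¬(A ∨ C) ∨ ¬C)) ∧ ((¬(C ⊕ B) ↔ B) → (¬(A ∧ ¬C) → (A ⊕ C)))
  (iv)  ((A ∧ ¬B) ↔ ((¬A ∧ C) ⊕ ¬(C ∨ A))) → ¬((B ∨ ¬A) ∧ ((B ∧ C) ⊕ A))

(i): at (0,0,1) it gives 1, but H = 0 — eliminated.
(ii): at (0,0,1) it gives 1, but H = 0 — eliminated.
(iv): at (0,0,1) it gives 1, but H = 0 — eliminated.
(iii) is the remaining candidate, and it agrees with H on all 8 inputs.

iii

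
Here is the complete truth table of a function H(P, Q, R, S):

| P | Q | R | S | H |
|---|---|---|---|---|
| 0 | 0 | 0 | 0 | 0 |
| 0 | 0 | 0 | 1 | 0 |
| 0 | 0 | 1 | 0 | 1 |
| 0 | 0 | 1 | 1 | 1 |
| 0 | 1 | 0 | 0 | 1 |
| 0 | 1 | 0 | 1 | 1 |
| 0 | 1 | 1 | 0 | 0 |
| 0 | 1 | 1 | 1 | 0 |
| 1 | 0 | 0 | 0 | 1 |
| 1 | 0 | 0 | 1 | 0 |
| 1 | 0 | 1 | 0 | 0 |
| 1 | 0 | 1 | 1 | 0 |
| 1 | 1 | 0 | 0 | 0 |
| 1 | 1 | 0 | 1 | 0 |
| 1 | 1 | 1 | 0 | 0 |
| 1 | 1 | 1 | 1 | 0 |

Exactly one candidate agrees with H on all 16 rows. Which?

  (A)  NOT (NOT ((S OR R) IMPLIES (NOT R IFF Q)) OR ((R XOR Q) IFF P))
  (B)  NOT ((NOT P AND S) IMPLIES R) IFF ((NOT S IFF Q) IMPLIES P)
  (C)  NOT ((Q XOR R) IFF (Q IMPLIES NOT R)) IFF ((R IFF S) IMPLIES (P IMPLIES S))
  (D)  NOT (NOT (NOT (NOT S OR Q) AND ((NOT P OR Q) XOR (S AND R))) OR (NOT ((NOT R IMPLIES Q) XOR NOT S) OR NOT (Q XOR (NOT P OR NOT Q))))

(B) fails at (0,0,1,0): the formula yields 0, H is 1.
(C) fails at (0,0,0,0): the formula yields 1, H is 0.
(D) fails at (0,0,1,0): the formula yields 0, H is 1.
(A) is the remaining candidate, and it agrees with H on all 16 inputs.

A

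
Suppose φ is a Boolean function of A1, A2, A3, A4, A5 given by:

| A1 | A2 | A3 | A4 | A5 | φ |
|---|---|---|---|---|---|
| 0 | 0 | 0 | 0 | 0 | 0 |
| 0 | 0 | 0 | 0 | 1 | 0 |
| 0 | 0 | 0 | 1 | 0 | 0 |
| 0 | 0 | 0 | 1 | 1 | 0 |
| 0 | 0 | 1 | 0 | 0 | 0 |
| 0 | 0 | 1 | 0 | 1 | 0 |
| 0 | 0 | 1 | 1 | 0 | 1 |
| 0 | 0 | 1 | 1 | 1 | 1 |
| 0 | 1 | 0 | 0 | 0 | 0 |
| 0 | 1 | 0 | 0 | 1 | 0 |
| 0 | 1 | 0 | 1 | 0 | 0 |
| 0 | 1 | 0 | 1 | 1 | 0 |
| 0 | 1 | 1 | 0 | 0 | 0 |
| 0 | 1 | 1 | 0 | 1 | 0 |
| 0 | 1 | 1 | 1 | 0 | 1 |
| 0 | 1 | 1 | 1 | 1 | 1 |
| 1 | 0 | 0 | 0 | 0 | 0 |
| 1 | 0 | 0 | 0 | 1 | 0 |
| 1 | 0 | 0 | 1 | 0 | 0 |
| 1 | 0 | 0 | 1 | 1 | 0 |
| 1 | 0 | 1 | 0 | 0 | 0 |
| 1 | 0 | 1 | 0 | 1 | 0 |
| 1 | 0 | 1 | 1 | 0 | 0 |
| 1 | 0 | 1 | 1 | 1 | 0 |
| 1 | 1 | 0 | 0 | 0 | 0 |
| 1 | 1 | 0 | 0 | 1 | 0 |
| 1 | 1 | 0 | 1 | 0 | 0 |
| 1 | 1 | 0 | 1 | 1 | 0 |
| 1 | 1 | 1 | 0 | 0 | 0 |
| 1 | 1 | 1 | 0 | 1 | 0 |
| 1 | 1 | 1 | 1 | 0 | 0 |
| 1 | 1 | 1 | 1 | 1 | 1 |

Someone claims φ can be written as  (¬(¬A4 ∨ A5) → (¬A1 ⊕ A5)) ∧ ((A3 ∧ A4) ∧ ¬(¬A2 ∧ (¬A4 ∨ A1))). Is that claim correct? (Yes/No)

Yes

Test each input against both φ and the formula:
  A1=0, A2=0, A3=0, A4=0, A5=0: formula gives 0, φ = 0 ✓
  A1=0, A2=0, A3=0, A4=0, A5=1: formula gives 0, φ = 0 ✓
  A1=0, A2=0, A3=0, A4=1, A5=0: formula gives 0, φ = 0 ✓
  A1=0, A2=0, A3=0, A4=1, A5=1: formula gives 0, φ = 0 ✓
  … (the remaining 28 rows also agree.)
Every row agrees, so the formula is equivalent.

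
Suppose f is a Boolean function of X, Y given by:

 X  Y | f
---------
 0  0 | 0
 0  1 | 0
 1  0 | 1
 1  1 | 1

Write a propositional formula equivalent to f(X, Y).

The output simply equals X.

f(X, Y) = X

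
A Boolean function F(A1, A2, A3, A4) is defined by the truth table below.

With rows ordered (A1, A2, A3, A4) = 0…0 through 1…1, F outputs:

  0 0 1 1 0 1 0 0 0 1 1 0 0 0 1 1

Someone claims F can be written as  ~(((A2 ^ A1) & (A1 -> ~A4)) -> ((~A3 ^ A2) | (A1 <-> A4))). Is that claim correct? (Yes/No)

Check the formula against F row by row:
  A1=0, A2=0, A3=0, A4=0: formula gives 0, F = 0 ✓
  A1=0, A2=0, A3=0, A4=1: formula gives 0, F = 0 ✓
  A1=0, A2=0, A3=1, A4=0: formula gives 0, but F = 1 ✗
Since they disagree at (0,0,1,0), the expression is not a correct formula for F.

No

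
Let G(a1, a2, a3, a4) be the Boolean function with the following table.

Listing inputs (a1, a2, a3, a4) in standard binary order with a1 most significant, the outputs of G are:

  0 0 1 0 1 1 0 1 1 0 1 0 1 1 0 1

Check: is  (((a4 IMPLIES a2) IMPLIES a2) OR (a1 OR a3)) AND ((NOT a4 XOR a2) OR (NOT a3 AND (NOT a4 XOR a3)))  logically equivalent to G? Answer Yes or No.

Yes

Test each input against both G and the formula:
  a1=0, a2=0, a3=0, a4=0: formula gives 0, G = 0 ✓
  a1=0, a2=0, a3=0, a4=1: formula gives 0, G = 0 ✓
  a1=0, a2=0, a3=1, a4=0: formula gives 1, G = 1 ✓
  a1=0, a2=0, a3=1, a4=1: formula gives 0, G = 0 ✓
  …and likewise for the remaining 12 rows.
All 16 rows match — the expression computes G exactly.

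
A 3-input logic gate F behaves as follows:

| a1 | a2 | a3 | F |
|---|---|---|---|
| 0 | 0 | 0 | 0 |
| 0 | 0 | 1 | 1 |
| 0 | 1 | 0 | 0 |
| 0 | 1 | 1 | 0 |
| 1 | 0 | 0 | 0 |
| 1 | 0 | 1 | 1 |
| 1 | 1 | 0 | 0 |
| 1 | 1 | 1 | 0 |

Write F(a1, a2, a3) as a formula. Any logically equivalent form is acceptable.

Collect the rows where F=1 — (0,0,1), (1,0,1) — and write one minterm per row: ¬a1·¬a2·a3, a1·¬a2·a3. Their union (logical OR) reproduces the table exactly.

F(a1, a2, a3) = ((not a1 and not a2) and a3) or ((a1 and not a2) and a3)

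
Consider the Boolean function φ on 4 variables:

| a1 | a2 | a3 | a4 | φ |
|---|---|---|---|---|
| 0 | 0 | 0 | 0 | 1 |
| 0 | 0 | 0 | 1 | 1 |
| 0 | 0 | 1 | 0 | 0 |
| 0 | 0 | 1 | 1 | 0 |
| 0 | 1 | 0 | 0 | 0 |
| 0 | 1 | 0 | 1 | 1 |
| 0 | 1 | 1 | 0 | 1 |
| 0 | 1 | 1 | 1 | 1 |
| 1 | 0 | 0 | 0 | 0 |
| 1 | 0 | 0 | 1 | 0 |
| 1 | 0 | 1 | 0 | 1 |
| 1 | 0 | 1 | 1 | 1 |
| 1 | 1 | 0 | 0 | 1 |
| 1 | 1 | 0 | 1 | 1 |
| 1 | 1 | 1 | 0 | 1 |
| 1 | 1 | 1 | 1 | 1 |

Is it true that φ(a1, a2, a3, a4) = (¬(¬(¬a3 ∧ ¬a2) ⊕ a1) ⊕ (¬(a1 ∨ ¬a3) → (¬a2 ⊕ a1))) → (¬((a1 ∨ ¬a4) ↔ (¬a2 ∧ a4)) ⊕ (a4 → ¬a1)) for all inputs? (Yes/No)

Yes

Evaluate (¬(¬(¬a3 ∧ ¬a2) ⊕ a1) ⊕ (¬(a1 ∨ ¬a3) → (¬a2 ⊕ a1))) → (¬((a1 ∨ ¬a4) ↔ (¬a2 ∧ a4)) ⊕ (a4 → ¬a1)) on each row and compare to φ:
  a1=0, a2=0, a3=0, a4=0: formula gives 1, φ = 1 ✓
  a1=0, a2=0, a3=0, a4=1: formula gives 1, φ = 1 ✓
  a1=0, a2=0, a3=1, a4=0: formula gives 0, φ = 0 ✓
  a1=0, a2=0, a3=1, a4=1: formula gives 0, φ = 0 ✓
  …and likewise for the remaining 12 rows.
All 16 rows match — the expression computes φ exactly.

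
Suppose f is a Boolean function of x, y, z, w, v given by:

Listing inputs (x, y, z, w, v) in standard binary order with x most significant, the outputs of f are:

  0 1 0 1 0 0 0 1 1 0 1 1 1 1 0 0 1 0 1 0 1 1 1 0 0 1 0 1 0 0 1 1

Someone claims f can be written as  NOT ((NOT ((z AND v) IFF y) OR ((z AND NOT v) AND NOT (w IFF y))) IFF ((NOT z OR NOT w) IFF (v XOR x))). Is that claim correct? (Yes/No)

No

Check the formula against f row by row:
  x=0, y=0, z=0, w=0, v=0: formula gives 0, f = 0 ✓
  x=0, y=0, z=0, w=0, v=1: formula gives 1, f = 1 ✓
  x=0, y=0, z=0, w=1, v=0: formula gives 0, f = 0 ✓
  x=0, y=0, z=0, w=1, v=1: formula gives 1, f = 1 ✓
  …
  x=0, y=1, z=0, w=1, v=1: formula gives 0, but f = 1 ✗
Row (0,1,0,1,1) is a counterexample, so the formula is not equivalent to f.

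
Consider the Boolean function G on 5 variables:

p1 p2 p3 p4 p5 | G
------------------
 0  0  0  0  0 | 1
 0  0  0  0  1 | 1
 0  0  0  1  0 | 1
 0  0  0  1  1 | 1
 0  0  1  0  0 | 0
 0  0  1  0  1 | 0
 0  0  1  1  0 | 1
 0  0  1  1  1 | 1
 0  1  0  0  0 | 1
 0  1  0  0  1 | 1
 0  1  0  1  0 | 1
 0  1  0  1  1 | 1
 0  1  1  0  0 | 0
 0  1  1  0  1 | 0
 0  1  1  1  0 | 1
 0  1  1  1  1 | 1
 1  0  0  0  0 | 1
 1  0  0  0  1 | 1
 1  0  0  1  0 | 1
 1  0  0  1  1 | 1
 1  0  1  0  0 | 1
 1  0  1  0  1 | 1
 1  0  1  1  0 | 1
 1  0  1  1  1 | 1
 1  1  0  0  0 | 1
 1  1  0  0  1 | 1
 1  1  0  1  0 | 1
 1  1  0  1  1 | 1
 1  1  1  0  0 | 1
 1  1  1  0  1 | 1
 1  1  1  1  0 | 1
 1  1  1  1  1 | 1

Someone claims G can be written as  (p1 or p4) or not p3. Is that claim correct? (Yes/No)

Test each input against both G and the formula:
  p1=0, p2=0, p3=0, p4=0, p5=0: formula gives 1, G = 1 ✓
  p1=0, p2=0, p3=0, p4=0, p5=1: formula gives 1, G = 1 ✓
  p1=0, p2=0, p3=0, p4=1, p5=0: formula gives 1, G = 1 ✓
  p1=0, p2=0, p3=0, p4=1, p5=1: formula gives 1, G = 1 ✓
  …and likewise for the remaining 28 rows.
All 32 rows match — the expression computes G exactly.

Yes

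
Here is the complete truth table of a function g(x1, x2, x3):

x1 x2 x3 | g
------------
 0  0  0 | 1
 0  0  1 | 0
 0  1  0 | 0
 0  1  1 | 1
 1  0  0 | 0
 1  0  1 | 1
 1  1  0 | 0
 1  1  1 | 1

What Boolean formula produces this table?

g(x1, x2, x3) = ((((not x1 and not x2) and not x3) or ((not x1 and x2) and x3)) or ((x1 and not x2) and x3)) or ((x1 and x2) and x3)

The 1-rows are (0,0,0), (0,1,1), (1,0,1), (1,1,1). Each contributes one minterm — ¬x1·¬x2·¬x3; ¬x1·x2·x3; x1·¬x2·x3; x1·x2·x3 — and their disjunction is a sum-of-products form of g.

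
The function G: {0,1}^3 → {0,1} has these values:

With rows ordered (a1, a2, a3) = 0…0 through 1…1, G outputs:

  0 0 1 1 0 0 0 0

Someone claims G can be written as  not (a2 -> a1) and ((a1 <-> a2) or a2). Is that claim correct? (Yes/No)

Evaluate not (a2 -> a1) and ((a1 <-> a2) or a2) on each row and compare to G:
  a1=0, a2=0, a3=0: formula gives 0, G = 0 ✓
  a1=0, a2=0, a3=1: formula gives 0, G = 0 ✓
  a1=0, a2=1, a3=0: formula gives 1, G = 1 ✓
  a1=0, a2=1, a3=1: formula gives 1, G = 1 ✓
  a1=1, a2=0, a3=0: formula gives 0, G = 0 ✓
  … (the remaining 3 rows also agree.)
Every row agrees, so the formula is equivalent.

Yes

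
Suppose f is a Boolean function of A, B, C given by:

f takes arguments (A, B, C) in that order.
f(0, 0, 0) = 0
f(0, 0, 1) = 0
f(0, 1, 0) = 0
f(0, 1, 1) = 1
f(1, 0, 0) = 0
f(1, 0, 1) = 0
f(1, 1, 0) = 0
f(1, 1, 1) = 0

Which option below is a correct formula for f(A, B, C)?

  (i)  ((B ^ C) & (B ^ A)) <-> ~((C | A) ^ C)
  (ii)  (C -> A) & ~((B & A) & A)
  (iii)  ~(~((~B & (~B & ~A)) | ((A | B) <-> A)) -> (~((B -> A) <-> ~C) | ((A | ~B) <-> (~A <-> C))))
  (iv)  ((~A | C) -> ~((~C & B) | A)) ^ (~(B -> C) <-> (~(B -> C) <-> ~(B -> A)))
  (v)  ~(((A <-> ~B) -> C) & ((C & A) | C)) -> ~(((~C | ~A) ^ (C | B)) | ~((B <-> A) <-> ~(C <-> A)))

(i) disagrees with f on (0,1,0) (formula → 1, table → 0); rule it out.
(ii) disagrees with f on (0,0,0) (formula → 1, table → 0); rule it out.
(iv) disagrees with f on (0,0,0) (formula → 1, table → 0); rule it out.
(v) disagrees with f on (0,0,1) (formula → 1, table → 0); rule it out.
Only (iii) survives; checking it on all 8 rows confirms it matches f.

iii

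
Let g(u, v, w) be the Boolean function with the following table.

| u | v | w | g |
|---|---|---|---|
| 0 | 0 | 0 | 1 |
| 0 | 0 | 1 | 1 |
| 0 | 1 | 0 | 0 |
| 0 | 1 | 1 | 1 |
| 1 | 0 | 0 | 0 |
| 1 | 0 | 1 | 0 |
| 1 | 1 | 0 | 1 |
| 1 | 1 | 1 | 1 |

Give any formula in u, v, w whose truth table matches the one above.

g(u, v, w) = not ((((not u and v) and not w) or ((u and not v) and not w)) or ((u and not v) and w))

There are just 3 zero rows: (0,1,0), (1,0,0), (1,0,1). Their minterms are ¬u·v·¬w, u·¬v·¬w, u·¬v·w; the OR of those covers precisely the 0-outputs, and negating it yields g.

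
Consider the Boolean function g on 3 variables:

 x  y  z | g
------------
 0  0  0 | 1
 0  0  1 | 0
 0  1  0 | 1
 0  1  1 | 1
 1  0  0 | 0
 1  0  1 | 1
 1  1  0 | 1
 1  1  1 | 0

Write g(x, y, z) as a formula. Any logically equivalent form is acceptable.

g(x, y, z) = NOT ((((NOT x AND NOT y) AND z) OR ((x AND NOT y) AND NOT z)) OR ((x AND y) AND z))

There are just 3 zero rows: (0,0,1), (1,0,0), (1,1,1). Their minterms are ¬x·¬y·z, x·¬y·¬z, x·y·z; the OR of those covers precisely the 0-outputs, and negating it yields g.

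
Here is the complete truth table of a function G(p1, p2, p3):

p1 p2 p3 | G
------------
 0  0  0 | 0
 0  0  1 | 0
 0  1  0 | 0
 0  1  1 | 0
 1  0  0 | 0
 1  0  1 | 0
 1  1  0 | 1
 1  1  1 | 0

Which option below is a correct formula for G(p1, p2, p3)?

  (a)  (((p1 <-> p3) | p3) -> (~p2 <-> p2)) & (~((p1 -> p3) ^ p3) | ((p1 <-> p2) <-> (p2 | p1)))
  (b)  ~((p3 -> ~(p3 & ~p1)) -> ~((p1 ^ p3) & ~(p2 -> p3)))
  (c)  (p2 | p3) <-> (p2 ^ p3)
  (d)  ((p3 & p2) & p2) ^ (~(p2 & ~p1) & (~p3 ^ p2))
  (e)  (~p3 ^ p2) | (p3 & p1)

b

(a) fails at (1,0,0): the formula yields 1, G is 0.
(c) fails at (0,0,0): the formula yields 1, G is 0.
(d) fails at (0,0,0): the formula yields 1, G is 0.
(e) fails at (0,0,0): the formula yields 1, G is 0.
Only (b) survives; checking it on all 8 rows confirms it matches G.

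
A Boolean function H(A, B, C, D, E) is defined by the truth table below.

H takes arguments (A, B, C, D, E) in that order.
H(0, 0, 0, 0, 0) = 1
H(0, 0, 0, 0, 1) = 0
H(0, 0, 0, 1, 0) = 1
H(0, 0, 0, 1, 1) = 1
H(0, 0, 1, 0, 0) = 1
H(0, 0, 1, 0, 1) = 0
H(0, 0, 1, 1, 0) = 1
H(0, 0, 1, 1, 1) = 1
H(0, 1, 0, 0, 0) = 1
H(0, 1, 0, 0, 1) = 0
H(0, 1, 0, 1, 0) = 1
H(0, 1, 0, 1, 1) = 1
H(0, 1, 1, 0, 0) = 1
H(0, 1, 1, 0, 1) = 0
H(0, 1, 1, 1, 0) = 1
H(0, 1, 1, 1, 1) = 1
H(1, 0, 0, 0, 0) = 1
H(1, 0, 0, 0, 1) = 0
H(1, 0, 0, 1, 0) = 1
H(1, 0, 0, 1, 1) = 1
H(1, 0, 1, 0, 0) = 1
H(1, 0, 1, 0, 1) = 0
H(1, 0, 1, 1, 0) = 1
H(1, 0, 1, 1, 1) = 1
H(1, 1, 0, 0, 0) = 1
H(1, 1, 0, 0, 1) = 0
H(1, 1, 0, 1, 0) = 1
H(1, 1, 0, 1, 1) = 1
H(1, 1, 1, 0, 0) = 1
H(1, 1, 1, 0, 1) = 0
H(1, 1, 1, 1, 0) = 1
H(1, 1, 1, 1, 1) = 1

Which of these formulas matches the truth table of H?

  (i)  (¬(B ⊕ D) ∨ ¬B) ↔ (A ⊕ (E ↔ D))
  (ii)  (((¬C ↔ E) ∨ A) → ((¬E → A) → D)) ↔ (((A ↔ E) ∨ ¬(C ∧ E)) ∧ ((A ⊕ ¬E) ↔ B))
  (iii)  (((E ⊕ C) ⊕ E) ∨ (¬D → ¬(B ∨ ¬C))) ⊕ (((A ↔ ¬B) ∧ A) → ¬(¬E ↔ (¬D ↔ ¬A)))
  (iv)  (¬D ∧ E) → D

(i) disagrees with H on (0,0,0,1,0) (formula → 0, table → 1); rule it out.
(ii) disagrees with H on (0,0,0,0,0) (formula → 0, table → 1); rule it out.
(iii) disagrees with H on (0,0,0,0,1) (formula → 1, table → 0); rule it out.
That leaves (iv). Evaluating it on every row reproduces the table of H exactly.

iv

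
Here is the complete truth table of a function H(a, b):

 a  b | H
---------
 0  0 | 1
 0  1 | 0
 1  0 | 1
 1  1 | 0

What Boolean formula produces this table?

H(a, b) = not b

The output is the negation of b.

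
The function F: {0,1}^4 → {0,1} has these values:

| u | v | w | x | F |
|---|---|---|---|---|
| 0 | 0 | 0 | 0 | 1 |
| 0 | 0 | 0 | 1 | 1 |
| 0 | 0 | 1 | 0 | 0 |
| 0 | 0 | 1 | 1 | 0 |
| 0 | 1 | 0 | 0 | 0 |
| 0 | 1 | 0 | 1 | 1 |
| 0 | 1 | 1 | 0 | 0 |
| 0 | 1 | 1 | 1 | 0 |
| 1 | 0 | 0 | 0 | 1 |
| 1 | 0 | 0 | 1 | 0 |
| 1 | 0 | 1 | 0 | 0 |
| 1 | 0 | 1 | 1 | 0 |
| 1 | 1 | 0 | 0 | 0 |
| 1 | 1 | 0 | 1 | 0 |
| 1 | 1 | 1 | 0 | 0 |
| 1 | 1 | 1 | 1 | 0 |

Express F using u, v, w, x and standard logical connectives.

Collect the rows where F=1 — (0,0,0,0), (0,0,0,1), (0,1,0,1), (1,0,0,0) — and write one minterm per row: ¬u·¬v·¬w·¬x, ¬u·¬v·¬w·x, ¬u·v·¬w·x, u·¬v·¬w·¬x. Their union (logical OR) reproduces the table exactly.

F(u, v, w, x) = (((((not u and not v) and not w) and not x) or (((not u and not v) and not w) and x)) or (((not u and v) and not w) and x)) or (((u and not v) and not w) and not x)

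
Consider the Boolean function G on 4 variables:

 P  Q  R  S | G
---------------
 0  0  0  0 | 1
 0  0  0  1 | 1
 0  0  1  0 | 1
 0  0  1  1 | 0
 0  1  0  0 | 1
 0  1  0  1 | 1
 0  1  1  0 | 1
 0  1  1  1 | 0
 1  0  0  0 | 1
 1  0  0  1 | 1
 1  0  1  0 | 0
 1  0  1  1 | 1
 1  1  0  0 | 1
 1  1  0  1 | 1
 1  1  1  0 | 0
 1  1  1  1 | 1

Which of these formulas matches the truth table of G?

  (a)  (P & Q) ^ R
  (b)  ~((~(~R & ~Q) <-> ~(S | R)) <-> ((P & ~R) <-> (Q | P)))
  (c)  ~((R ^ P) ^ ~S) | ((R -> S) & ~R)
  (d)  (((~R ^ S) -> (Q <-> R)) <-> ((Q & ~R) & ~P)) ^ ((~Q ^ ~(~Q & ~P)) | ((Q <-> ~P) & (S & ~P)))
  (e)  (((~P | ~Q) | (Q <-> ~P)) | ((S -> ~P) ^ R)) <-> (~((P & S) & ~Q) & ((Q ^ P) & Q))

(a) fails at (0,0,0,0): the formula yields 0, G is 1.
(b) fails at (0,0,0,1): the formula yields 0, G is 1.
(d) fails at (0,1,0,1): the formula yields 0, G is 1.
(e) fails at (0,0,0,0): the formula yields 0, G is 1.
(c) is the remaining candidate, and it agrees with G on all 16 inputs.

c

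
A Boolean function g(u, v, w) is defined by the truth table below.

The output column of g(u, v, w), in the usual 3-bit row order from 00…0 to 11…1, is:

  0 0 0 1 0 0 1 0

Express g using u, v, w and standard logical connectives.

g(u, v, w) = ((¬u ∧ v) ∧ w) ∨ ((u ∧ v) ∧ ¬w)

g=1 on 2 inputs: (0,1,1), (1,1,0). Reading each as a conjunction of literals (¬u·v·w, u·v·¬w) and taking the OR gives the canonical DNF.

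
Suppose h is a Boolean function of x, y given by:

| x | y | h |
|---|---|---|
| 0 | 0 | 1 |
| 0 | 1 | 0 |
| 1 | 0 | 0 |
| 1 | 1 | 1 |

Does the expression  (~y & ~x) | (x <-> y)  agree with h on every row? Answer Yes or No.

Test each input against both h and the formula:
  x=0, y=0: formula gives 1, h = 1 ✓
  x=0, y=1: formula gives 0, h = 0 ✓
  x=1, y=0: formula gives 0, h = 0 ✓
  x=1, y=1: formula gives 1, h = 1 ✓
All 4 rows match — the expression computes h exactly.

Yes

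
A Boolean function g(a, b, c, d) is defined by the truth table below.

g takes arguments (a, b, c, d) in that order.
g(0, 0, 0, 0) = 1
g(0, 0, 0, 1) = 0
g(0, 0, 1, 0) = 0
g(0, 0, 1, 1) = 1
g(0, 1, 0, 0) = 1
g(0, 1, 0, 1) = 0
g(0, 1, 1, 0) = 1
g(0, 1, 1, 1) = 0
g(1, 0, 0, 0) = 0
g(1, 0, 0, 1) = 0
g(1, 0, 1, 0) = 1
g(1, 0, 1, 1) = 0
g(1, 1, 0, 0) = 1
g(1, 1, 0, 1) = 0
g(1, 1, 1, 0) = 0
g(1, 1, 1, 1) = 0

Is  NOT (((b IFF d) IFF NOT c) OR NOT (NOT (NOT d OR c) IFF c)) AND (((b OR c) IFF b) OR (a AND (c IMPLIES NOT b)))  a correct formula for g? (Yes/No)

No

Test each input against both g and the formula:
  a=0, b=0, c=0, d=0: formula gives 0, but g = 1 ✗
A single disagreement suffices: at (0,0,0,0) they differ, so the formula does not compute g.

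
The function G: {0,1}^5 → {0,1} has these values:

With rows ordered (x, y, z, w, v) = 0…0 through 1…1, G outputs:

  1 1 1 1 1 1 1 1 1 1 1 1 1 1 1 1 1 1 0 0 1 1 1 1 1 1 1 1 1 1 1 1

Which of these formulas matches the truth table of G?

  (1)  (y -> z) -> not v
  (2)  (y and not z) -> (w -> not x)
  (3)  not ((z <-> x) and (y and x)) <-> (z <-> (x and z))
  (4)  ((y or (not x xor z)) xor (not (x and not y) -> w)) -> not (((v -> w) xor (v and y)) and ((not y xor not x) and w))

(1) disagrees with G on (0,0,0,0,1) (formula → 0, table → 1); rule it out.
(2) disagrees with G on (1,0,0,1,0) (formula → 1, table → 0); rule it out.
(3) disagrees with G on (0,0,1,0,0) (formula → 0, table → 1); rule it out.
That leaves (4). Evaluating it on every row reproduces the table of G exactly.

4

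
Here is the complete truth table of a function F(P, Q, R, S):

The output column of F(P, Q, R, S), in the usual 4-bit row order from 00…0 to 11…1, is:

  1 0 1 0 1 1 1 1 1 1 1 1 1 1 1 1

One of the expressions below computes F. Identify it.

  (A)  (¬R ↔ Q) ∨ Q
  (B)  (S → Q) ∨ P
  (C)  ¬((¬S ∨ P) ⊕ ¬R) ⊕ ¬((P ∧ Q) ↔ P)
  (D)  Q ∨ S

(A) disagrees with F on (0,0,0,0) (formula → 0, table → 1); rule it out.
(C) disagrees with F on (0,0,1,0) (formula → 0, table → 1); rule it out.
(D) disagrees with F on (0,0,0,0) (formula → 0, table → 1); rule it out.
That leaves (B). Evaluating it on every row reproduces the table of F exactly.

B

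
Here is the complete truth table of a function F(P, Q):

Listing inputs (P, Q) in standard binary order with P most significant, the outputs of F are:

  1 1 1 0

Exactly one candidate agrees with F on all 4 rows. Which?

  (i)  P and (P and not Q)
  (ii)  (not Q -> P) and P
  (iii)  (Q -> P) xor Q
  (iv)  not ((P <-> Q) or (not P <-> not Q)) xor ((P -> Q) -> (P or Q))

iii

(i): at (0,0) it gives 0, but F = 1 — eliminated.
(ii): at (0,0) it gives 0, but F = 1 — eliminated.
(iv): at (0,0) it gives 0, but F = 1 — eliminated.
(iii) is the remaining candidate, and it agrees with F on all 4 inputs.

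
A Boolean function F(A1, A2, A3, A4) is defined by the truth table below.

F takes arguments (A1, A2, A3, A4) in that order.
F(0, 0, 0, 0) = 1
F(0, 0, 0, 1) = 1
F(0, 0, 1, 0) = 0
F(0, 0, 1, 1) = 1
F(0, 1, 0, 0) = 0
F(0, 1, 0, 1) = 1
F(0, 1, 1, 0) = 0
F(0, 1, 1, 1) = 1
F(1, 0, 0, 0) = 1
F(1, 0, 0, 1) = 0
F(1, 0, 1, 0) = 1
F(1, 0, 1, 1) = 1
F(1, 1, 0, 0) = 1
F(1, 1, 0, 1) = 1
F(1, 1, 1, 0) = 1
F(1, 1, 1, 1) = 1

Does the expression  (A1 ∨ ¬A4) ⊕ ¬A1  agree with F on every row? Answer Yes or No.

Check the formula against F row by row:
  A1=0, A2=0, A3=0, A4=0: formula gives 0, but F = 1 ✗
Row (0,0,0,0) is a counterexample, so the formula is not equivalent to F.

No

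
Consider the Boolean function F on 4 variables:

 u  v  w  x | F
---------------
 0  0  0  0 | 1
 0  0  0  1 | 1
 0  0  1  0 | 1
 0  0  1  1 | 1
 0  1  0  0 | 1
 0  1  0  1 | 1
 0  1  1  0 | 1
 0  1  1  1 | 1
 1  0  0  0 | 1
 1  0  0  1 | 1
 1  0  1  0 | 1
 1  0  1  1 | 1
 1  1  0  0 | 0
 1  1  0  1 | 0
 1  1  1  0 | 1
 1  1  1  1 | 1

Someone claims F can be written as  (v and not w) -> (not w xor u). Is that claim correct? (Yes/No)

Evaluate (v and not w) -> (not w xor u) on each row and compare to F:
  u=0, v=0, w=0, x=0: formula gives 1, F = 1 ✓
  u=0, v=0, w=0, x=1: formula gives 1, F = 1 ✓
  u=0, v=0, w=1, x=0: formula gives 1, F = 1 ✓
  u=0, v=0, w=1, x=1: formula gives 1, F = 1 ✓
  … (the remaining 12 rows also agree.)
All 16 rows match — the expression computes F exactly.

Yes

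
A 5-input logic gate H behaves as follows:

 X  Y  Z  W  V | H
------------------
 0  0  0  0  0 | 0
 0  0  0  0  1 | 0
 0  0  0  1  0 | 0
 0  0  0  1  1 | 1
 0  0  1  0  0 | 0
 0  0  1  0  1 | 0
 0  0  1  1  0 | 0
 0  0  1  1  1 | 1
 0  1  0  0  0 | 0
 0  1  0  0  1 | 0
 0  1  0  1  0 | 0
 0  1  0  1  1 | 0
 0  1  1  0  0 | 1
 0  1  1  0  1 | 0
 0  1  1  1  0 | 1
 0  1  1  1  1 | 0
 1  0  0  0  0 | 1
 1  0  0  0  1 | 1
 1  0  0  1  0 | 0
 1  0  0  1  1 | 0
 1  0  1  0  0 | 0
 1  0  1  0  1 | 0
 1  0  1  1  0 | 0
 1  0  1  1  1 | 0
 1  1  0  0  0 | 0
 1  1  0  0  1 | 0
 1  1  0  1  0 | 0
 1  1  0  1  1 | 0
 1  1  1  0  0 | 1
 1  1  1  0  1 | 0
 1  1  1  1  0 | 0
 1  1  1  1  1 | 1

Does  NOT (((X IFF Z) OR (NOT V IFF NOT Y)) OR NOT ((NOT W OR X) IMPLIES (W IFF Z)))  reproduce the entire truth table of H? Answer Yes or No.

No

Test each input against both H and the formula:
  X=0, Y=0, Z=0, W=0, V=0: formula gives 0, H = 0 ✓
  X=0, Y=0, Z=0, W=0, V=1: formula gives 0, H = 0 ✓
  X=0, Y=0, Z=0, W=1, V=0: formula gives 0, H = 0 ✓
  X=0, Y=0, Z=0, W=1, V=1: formula gives 0, but H = 1 ✗
A single disagreement suffices: at (0,0,0,1,1) they differ, so the formula does not compute H.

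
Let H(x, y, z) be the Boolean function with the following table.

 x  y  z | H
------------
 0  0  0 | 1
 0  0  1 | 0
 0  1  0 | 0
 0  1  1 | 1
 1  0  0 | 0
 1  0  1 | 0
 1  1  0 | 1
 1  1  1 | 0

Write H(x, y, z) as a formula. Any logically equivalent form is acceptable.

Collect the rows where H=1 — (0,0,0), (0,1,1), (1,1,0) — and write one minterm per row: ¬x·¬y·¬z, ¬x·y·z, x·y·¬z. Their union (logical OR) reproduces the table exactly.

H(x, y, z) = (((not x and not y) and not z) or ((not x and y) and z)) or ((x and y) and not z)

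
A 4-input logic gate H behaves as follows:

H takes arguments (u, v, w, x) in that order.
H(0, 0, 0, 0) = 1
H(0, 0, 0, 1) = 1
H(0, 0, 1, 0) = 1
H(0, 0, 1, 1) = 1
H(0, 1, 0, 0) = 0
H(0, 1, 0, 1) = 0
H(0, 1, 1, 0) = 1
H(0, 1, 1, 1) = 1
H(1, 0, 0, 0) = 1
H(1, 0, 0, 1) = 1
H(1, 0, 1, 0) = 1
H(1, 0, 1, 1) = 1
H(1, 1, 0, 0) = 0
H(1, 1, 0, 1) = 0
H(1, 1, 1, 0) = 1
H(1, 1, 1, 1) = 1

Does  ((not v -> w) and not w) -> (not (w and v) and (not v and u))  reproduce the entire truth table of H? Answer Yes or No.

Yes

Evaluate ((not v -> w) and not w) -> (not (w and v) and (not v and u)) on each row and compare to H:
  u=0, v=0, w=0, x=0: formula gives 1, H = 1 ✓
  u=0, v=0, w=0, x=1: formula gives 1, H = 1 ✓
  u=0, v=0, w=1, x=0: formula gives 1, H = 1 ✓
  u=0, v=0, w=1, x=1: formula gives 1, H = 1 ✓
  …and likewise for the remaining 12 rows.
No disagreement on any input; they are logically equivalent.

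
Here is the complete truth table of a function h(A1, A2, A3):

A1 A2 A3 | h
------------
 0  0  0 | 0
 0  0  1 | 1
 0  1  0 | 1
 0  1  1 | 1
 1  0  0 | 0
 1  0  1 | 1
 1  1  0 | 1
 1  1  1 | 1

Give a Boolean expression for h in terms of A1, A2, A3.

h(A1, A2, A3) = not (((not A1 and not A2) and not A3) or ((A1 and not A2) and not A3))

h is 0 on only 2 rows — (0,0,0), (1,0,0). Writing each as a minterm (¬A1·¬A2·¬A3, A1·¬A2·¬A3) and OR-ing them characterizes exactly where h=0, so h is the negation of that disjunction.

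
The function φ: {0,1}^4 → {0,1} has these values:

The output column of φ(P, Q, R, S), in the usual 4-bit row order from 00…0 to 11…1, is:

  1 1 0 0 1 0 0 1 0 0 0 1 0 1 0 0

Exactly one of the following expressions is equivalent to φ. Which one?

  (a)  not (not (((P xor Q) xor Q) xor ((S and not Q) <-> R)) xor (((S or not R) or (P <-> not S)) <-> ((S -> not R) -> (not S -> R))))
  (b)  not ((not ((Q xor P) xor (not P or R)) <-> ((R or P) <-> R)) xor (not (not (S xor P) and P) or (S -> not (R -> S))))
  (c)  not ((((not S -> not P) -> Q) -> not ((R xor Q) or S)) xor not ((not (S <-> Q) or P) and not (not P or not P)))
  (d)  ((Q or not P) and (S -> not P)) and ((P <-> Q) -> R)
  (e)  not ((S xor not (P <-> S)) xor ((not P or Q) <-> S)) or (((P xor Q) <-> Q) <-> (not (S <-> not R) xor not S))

(b) disagrees with φ on (0,0,0,0) (formula → 0, table → 1); rule it out.
(c) disagrees with φ on (0,0,1,0) (formula → 1, table → 0); rule it out.
(d) disagrees with φ on (0,0,0,0) (formula → 0, table → 1); rule it out.
(e) disagrees with φ on (0,0,0,1) (formula → 0, table → 1); rule it out.
That leaves (a). Evaluating it on every row reproduces the table of φ exactly.

a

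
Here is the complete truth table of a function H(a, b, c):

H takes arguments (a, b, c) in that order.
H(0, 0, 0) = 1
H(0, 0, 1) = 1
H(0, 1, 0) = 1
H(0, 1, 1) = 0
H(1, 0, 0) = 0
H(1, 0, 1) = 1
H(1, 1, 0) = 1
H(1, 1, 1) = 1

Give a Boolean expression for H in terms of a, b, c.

There are just 2 zero rows: (0,1,1), (1,0,0). Their minterms are ¬a·b·c, a·¬b·¬c; the OR of those covers precisely the 0-outputs, and negating it yields H.

H(a, b, c) = NOT (((NOT a AND b) AND c) OR ((a AND NOT b) AND NOT c))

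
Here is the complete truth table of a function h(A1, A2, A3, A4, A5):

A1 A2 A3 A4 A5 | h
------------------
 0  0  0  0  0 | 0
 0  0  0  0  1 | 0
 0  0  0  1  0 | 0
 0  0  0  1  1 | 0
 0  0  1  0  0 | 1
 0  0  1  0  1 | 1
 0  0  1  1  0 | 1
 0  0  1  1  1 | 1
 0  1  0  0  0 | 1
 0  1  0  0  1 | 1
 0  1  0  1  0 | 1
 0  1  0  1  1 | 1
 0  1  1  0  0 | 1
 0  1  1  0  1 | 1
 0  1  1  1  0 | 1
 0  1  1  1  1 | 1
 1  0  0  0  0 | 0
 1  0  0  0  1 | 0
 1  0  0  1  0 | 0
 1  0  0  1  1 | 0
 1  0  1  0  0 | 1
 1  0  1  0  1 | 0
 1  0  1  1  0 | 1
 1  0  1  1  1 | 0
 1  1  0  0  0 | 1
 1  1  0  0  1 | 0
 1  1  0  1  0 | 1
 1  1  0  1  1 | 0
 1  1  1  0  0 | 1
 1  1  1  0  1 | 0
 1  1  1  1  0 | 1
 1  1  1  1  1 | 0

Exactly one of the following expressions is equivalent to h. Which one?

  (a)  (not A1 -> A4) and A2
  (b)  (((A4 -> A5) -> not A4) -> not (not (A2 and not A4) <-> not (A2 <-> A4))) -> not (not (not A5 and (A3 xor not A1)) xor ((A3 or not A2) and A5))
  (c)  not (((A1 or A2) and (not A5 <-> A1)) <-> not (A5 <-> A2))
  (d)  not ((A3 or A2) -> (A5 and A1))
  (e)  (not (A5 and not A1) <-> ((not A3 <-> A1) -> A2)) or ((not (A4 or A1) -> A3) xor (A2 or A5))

d

(a) disagrees with h on (0,0,1,0,0) (formula → 0, table → 1); rule it out.
(b) disagrees with h on (0,0,0,0,0) (formula → 1, table → 0); rule it out.
(c) disagrees with h on (0,0,0,0,1) (formula → 1, table → 0); rule it out.
(e) disagrees with h on (0,0,0,0,0) (formula → 1, table → 0); rule it out.
(d) is the remaining candidate, and it agrees with h on all 32 inputs.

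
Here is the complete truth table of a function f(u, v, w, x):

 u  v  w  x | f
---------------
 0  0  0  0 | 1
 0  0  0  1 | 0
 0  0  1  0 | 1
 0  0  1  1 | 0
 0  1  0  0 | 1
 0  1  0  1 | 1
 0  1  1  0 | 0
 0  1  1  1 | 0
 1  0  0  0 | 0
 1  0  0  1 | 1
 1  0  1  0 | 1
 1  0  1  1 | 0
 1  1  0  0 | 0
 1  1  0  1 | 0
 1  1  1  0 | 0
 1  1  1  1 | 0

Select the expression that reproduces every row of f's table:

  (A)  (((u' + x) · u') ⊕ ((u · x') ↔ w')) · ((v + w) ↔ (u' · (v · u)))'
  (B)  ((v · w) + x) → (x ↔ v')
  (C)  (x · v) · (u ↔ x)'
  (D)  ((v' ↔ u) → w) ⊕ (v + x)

D

(A) fails at (0,0,0,0): the formula yields 0, f is 1.
(B) fails at (0,0,0,1): the formula yields 1, f is 0.
(C) fails at (0,0,0,0): the formula yields 0, f is 1.
That leaves (D). Evaluating it on every row reproduces the table of f exactly.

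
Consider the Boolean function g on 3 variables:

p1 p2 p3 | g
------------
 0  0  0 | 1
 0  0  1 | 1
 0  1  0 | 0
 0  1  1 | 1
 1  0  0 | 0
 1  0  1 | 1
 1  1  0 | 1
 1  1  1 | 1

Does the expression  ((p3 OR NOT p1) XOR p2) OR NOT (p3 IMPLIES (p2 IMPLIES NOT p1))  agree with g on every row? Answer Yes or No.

No

Evaluate ((p3 OR NOT p1) XOR p2) OR NOT (p3 IMPLIES (p2 IMPLIES NOT p1)) on each row and compare to g:
  p1=0, p2=0, p3=0: formula gives 1, g = 1 ✓
  p1=0, p2=0, p3=1: formula gives 1, g = 1 ✓
  p1=0, p2=1, p3=0: formula gives 0, g = 0 ✓
  p1=0, p2=1, p3=1: formula gives 0, but g = 1 ✗
Since they disagree at (0,1,1), the expression is not a correct formula for g.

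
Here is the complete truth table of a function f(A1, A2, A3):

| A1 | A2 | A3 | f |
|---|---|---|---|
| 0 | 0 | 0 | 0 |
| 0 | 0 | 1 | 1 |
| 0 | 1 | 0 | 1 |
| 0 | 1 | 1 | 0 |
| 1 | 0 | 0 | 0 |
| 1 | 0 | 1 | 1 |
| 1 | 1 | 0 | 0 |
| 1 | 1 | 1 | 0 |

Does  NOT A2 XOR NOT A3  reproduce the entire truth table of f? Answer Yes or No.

Evaluate NOT A2 XOR NOT A3 on each row and compare to f:
  A1=0, A2=0, A3=0: formula gives 0, f = 0 ✓
  A1=0, A2=0, A3=1: formula gives 1, f = 1 ✓
  A1=0, A2=1, A3=0: formula gives 1, f = 1 ✓
  A1=0, A2=1, A3=1: formula gives 0, f = 0 ✓
  A1=1, A2=0, A3=0: formula gives 0, f = 0 ✓
  …
  A1=1, A2=1, A3=0: formula gives 1, but f = 0 ✗
Row (1,1,0) is a counterexample, so the formula is not equivalent to f.

No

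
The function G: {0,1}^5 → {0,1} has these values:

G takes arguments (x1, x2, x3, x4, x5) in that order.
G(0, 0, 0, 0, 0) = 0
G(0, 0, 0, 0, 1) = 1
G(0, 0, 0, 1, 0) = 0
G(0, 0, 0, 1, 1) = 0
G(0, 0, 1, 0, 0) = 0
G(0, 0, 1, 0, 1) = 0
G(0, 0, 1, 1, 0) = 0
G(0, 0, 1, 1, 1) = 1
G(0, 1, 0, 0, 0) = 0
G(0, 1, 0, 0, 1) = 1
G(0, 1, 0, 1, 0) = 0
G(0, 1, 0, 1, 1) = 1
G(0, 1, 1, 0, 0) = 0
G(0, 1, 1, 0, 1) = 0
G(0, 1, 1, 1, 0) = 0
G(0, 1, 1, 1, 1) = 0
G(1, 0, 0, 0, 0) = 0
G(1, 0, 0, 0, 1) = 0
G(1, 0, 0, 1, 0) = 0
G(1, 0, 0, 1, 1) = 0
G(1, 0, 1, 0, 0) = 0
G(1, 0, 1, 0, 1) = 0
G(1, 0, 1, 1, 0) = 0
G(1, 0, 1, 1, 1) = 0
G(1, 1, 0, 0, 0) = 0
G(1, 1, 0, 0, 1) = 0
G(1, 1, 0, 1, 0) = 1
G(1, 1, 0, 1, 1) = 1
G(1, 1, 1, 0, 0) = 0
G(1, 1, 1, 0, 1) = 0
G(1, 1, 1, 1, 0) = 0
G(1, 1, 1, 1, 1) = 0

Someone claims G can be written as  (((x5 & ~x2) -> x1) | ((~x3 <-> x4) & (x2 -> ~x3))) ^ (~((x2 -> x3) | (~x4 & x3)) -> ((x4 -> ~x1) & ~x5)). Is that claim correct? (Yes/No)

No

Check the formula against G row by row:
  x1=0, x2=0, x3=0, x4=0, x5=0: formula gives 0, G = 0 ✓
  x1=0, x2=0, x3=0, x4=0, x5=1: formula gives 1, G = 1 ✓
  x1=0, x2=0, x3=0, x4=1, x5=0: formula gives 0, G = 0 ✓
  x1=0, x2=0, x3=0, x4=1, x5=1: formula gives 0, G = 0 ✓
  …
  x1=1, x2=1, x3=0, x4=0, x5=1: formula gives 1, but G = 0 ✗
Row (1,1,0,0,1) is a counterexample, so the formula is not equivalent to G.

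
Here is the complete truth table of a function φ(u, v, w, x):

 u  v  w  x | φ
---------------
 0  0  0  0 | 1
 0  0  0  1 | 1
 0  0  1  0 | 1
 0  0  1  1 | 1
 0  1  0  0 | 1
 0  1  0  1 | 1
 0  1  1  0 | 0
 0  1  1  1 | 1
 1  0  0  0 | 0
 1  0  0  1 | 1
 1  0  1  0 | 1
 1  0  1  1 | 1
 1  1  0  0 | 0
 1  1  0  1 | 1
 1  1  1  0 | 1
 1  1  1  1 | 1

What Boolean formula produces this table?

φ is 0 on only 3 rows — (0,1,1,0), (1,0,0,0), (1,1,0,0). Writing each as a minterm (¬u·v·w·¬x, u·¬v·¬w·¬x, u·v·¬w·¬x) and OR-ing them characterizes exactly where φ=0, so φ is the negation of that disjunction.

φ(u, v, w, x) = ~(((((~u & v) & w) & ~x) | (((u & ~v) & ~w) & ~x)) | (((u & v) & ~w) & ~x))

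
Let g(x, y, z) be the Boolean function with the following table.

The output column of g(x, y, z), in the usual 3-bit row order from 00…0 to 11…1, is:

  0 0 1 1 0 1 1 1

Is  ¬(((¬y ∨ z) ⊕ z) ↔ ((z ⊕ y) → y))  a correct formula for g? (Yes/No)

Evaluate ¬(((¬y ∨ z) ⊕ z) ↔ ((z ⊕ y) → y)) on each row and compare to g:
  x=0, y=0, z=0: formula gives 0, g = 0 ✓
  x=0, y=0, z=1: formula gives 0, g = 0 ✓
  x=0, y=1, z=0: formula gives 1, g = 1 ✓
  x=0, y=1, z=1: formula gives 1, g = 1 ✓
  x=1, y=0, z=0: formula gives 0, g = 0 ✓
  x=1, y=0, z=1: formula gives 0, but g = 1 ✗
A single disagreement suffices: at (1,0,1) they differ, so the formula does not compute g.

No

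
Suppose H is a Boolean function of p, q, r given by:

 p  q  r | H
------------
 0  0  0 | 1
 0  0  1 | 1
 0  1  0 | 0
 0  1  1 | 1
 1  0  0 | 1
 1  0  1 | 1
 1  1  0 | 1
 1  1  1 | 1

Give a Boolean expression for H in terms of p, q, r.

Only row (0,1,0) gives 0. So H is 1 everywhere except there — the complement of the minterm ¬p·q·¬r.

H(p, q, r) = ((p' · q) · r')'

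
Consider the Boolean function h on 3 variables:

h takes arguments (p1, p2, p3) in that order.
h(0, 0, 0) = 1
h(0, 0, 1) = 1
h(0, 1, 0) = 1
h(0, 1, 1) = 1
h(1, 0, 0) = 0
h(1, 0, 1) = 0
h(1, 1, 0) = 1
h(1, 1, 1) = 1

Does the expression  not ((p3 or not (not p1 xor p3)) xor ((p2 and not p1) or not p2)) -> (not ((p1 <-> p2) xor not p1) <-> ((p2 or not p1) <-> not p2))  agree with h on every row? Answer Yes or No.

Yes

Evaluate not ((p3 or not (not p1 xor p3)) xor ((p2 and not p1) or not p2)) -> (not ((p1 <-> p2) xor not p1) <-> ((p2 or not p1) <-> not p2)) on each row and compare to h:
  p1=0, p2=0, p3=0: formula gives 1, h = 1 ✓
  p1=0, p2=0, p3=1: formula gives 1, h = 1 ✓
  p1=0, p2=1, p3=0: formula gives 1, h = 1 ✓
  p1=0, p2=1, p3=1: formula gives 1, h = 1 ✓
  p1=1, p2=0, p3=0: formula gives 0, h = 0 ✓
  … (the remaining 3 rows also agree.)
All 8 rows match — the expression computes h exactly.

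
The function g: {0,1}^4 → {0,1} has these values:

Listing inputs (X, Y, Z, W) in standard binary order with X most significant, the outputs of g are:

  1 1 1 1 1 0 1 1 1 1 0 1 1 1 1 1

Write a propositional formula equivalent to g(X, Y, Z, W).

The 0-rows are (0,1,0,1), (1,0,1,0). Take each as a conjunction (¬X·Y·¬Z·W, X·¬Y·Z·¬W), form their disjunction, and complement — that gives a formula that is 1 everywhere g is.

g(X, Y, Z, W) = ¬((((¬X ∧ Y) ∧ ¬Z) ∧ W) ∨ (((X ∧ ¬Y) ∧ Z) ∧ ¬W))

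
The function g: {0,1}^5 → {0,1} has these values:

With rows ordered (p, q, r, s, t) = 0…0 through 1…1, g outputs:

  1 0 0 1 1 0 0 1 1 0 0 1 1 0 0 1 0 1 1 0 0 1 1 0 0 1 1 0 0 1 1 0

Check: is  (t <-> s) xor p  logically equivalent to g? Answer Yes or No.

Yes

Test each input against both g and the formula:
  p=0, q=0, r=0, s=0, t=0: formula gives 1, g = 1 ✓
  p=0, q=0, r=0, s=0, t=1: formula gives 0, g = 0 ✓
  p=0, q=0, r=0, s=1, t=0: formula gives 0, g = 0 ✓
  p=0, q=0, r=0, s=1, t=1: formula gives 1, g = 1 ✓
  … (the remaining 28 rows also agree.)
All 32 rows match — the expression computes g exactly.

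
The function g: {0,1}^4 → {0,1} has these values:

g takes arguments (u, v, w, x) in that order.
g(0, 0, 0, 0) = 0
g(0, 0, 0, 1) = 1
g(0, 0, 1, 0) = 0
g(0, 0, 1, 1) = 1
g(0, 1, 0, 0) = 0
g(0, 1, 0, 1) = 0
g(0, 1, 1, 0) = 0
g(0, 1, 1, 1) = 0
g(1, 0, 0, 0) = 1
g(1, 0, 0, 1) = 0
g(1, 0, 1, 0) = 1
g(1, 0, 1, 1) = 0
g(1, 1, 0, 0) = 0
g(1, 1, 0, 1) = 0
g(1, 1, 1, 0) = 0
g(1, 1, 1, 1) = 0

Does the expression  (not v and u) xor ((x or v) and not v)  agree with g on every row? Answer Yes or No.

Evaluate (not v and u) xor ((x or v) and not v) on each row and compare to g:
  u=0, v=0, w=0, x=0: formula gives 0, g = 0 ✓
  u=0, v=0, w=0, x=1: formula gives 1, g = 1 ✓
  u=0, v=0, w=1, x=0: formula gives 0, g = 0 ✓
  u=0, v=0, w=1, x=1: formula gives 1, g = 1 ✓
  …and likewise for the remaining 12 rows.
Every row agrees, so the formula is equivalent.

Yes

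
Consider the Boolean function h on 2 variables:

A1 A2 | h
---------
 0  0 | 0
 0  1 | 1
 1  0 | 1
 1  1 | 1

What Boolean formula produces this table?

h(A1, A2) = A1 or A2

The output is 1 whenever at least one input is 1 — the OR of all inputs.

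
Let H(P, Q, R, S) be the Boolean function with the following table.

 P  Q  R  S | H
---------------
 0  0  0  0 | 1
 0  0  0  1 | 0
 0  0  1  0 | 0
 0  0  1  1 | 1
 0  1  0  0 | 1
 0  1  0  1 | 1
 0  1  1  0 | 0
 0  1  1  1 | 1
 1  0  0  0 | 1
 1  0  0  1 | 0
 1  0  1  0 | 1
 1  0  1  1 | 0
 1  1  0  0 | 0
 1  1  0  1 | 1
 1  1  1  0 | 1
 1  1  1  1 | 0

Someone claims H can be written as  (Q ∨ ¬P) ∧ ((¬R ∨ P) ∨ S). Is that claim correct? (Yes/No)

No

Test each input against both H and the formula:
  P=0, Q=0, R=0, S=0: formula gives 1, H = 1 ✓
  P=0, Q=0, R=0, S=1: formula gives 1, but H = 0 ✗
Since they disagree at (0,0,0,1), the expression is not a correct formula for H.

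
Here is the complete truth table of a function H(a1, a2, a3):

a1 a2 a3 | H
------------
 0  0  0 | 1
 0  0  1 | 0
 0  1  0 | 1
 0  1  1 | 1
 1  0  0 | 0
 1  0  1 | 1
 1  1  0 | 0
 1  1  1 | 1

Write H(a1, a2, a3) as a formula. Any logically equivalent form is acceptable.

H(a1, a2, a3) = not ((((not a1 and not a2) and a3) or ((a1 and not a2) and not a3)) or ((a1 and a2) and not a3))

There are just 3 zero rows: (0,0,1), (1,0,0), (1,1,0). Their minterms are ¬a1·¬a2·a3, a1·¬a2·¬a3, a1·a2·¬a3; the OR of those covers precisely the 0-outputs, and negating it yields H.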